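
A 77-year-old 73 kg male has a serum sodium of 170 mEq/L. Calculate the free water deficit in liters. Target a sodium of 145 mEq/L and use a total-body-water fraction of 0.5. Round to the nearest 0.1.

6.3 L

TBW = 0.5 · 73 = 36.5 L
Free water deficit = TBW · (Na/145 − 1)
= 36.5 · (170/145 − 1)
= 36.5 · 0.1724
= 6.29 L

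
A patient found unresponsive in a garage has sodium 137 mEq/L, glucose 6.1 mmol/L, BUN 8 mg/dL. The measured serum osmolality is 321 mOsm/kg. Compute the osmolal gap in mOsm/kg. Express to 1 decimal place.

Calculated osmolality = 2·Na + glucose + BUN/2.8
= 2·137 + 6.1 + 8/2.8
= 274 + 6.10 + 2.86
= 282.96 mOsm/kg ≈ 283.0 mOsm/kg
Osmolar gap = measured − calculated = 321 − 283.0 = 38.0 mOsm/kg

38.0 mOsm/kg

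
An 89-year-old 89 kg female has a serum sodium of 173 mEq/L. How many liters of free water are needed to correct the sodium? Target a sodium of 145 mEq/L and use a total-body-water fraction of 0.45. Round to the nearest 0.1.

TBW = 0.45 · 89 = 40.05 L
Free water deficit = TBW · (Na/145 − 1)
= 40.05 · (173/145 − 1)
= 40.05 · 0.1931
= 7.73 L

7.7 L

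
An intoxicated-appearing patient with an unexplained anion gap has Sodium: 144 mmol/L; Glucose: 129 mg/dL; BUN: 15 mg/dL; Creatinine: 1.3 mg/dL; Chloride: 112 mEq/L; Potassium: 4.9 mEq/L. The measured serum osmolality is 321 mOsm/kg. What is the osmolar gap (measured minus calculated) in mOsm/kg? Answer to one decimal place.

Calculated osmolality = 2·Na + glucose/18 + BUN/2.8
= 2·144 + 129/18 + 15/2.8
= 288 + 7.17 + 5.36
= 300.53 mOsm/kg ≈ 300.5 mOsm/kg
Osmolar gap = measured − calculated = 321 − 300.5 = 20.5 mOsm/kg

20.5 mOsm/kg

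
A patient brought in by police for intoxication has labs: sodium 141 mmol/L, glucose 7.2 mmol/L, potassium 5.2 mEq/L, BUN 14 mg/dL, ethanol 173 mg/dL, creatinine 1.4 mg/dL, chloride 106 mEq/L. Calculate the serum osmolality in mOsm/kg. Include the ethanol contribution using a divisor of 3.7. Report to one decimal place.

341.0 mOsm/kg

Calculated osmolality = 2·Na + glucose + BUN/2.8 + ethanol/3.7
= 2·141 + 7.2 + 14/2.8 + 173/3.7
= 282 + 7.20 + 5 + 46.76
= 340.96 mOsm/kg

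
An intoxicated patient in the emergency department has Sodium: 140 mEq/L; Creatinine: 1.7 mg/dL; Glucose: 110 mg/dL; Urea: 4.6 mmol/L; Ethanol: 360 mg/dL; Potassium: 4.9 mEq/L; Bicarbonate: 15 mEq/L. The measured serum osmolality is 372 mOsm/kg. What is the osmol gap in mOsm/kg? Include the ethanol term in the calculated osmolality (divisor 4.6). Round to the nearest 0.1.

3.0 mOsm/kg

Calculated osmolality = 2·Na + glucose/18 + urea + ethanol/4.6
= 2·140 + 110/18 + 4.6 + 360/4.6
= 280 + 6.11 + 4.60 + 78.26
= 368.97 mOsm/kg ≈ 369.0 mOsm/kg
Osmolar gap = measured − calculated = 372 − 369.0 = 3.0 mOsm/kg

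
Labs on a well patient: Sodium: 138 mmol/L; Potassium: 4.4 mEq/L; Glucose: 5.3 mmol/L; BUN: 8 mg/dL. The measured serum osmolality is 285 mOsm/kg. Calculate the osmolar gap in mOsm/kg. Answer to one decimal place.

0.8 mOsm/kg

Calculated osmolality = 2·Na + glucose + BUN/2.8
= 2·138 + 5.3 + 8/2.8
= 276 + 5.30 + 2.86
= 284.16 mOsm/kg ≈ 284.2 mOsm/kg
Osmolar gap = measured − calculated = 285 − 284.2 = 0.8 mOsm/kg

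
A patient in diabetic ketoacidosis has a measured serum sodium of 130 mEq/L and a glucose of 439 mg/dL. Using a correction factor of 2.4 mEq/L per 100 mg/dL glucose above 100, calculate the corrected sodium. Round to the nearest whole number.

138 mEq/L

Corrected Na = measured Na + 2.4 · (glucose − 100)/100
= 130 + 2.4 · (439 − 100)/100
= 130 + 8.1
= 138.1 mEq/L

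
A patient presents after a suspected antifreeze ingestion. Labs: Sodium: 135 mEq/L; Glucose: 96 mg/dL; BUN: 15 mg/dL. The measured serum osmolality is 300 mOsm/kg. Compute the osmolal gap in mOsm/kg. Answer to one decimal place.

Calculated osmolality = 2·Na + glucose/18 + BUN/2.8
= 2·135 + 96/18 + 15/2.8
= 270 + 5.33 + 5.36
= 280.69 mOsm/kg ≈ 280.7 mOsm/kg
Osmolar gap = measured − calculated = 300 − 280.7 = 19.3 mOsm/kg

19.3 mOsm/kg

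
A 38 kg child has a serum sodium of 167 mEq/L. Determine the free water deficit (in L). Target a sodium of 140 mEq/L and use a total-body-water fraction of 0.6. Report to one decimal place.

4.4 L

TBW = 0.6 · 38 = 22.8 L
Free water deficit = TBW · (Na/140 − 1)
= 22.8 · (167/140 − 1)
= 22.8 · 0.1929
= 4.4 L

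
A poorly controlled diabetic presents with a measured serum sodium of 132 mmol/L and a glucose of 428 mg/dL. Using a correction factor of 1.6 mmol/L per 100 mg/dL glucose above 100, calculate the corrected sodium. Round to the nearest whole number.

Corrected Na = measured Na + 1.6 · (glucose − 100)/100
= 132 + 1.6 · (428 − 100)/100
= 132 + 5.2
= 137.2 mmol/L

137 mmol/L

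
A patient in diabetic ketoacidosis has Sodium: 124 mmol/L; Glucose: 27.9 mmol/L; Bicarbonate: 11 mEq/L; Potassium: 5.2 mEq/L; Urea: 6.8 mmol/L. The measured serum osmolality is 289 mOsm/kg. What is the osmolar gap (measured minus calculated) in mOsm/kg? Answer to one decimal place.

Calculated osmolality = 2·Na + glucose + urea
= 2·124 + 27.9 + 6.8
= 248 + 27.90 + 6.80
= 282.7 mOsm/kg ≈ 282.7 mOsm/kg
Osmolar gap = measured − calculated = 289 − 282.7 = 6.3 mOsm/kg

6.3 mOsm/kg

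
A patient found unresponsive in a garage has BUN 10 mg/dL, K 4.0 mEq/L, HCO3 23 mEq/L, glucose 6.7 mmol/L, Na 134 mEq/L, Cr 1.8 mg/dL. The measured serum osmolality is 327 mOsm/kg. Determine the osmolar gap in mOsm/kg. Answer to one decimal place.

Calculated osmolality = 2·Na + glucose + BUN/2.8
= 2·134 + 6.7 + 10/2.8
= 268 + 6.70 + 3.57
= 278.27 mOsm/kg ≈ 278.3 mOsm/kg
Osmolar gap = measured − calculated = 327 − 278.3 = 48.7 mOsm/kg

48.7 mOsm/kg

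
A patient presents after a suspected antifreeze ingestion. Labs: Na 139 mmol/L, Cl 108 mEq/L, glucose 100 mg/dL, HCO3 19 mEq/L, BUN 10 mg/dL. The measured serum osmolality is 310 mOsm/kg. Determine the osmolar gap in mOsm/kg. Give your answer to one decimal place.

Calculated osmolality = 2·Na + glucose/18 + BUN/2.8
= 2·139 + 100/18 + 10/2.8
= 278 + 5.56 + 3.57
= 287.13 mOsm/kg ≈ 287.1 mOsm/kg
Osmolar gap = measured − calculated = 310 − 287.1 = 22.9 mOsm/kg

22.9 mOsm/kg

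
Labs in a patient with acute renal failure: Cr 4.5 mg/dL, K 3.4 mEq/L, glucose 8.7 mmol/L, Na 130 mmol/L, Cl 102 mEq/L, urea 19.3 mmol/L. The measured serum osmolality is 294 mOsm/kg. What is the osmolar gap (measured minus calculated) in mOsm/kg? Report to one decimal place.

Calculated osmolality = 2·Na + glucose + urea
= 2·130 + 8.7 + 19.3
= 260 + 8.70 + 19.30
= 288 mOsm/kg ≈ 288.0 mOsm/kg
Osmolar gap = measured − calculated = 294 − 288.0 = 6.0 mOsm/kg

6.0 mOsm/kg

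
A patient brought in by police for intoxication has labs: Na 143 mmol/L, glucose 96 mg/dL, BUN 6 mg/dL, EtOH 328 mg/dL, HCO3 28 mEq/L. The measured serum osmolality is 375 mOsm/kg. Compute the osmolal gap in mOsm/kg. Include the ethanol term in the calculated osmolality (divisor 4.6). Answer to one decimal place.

Calculated osmolality = 2·Na + glucose/18 + BUN/2.8 + ethanol/4.6
= 2·143 + 96/18 + 6/2.8 + 328/4.6
= 286 + 5.33 + 2.14 + 71.30
= 364.77 mOsm/kg ≈ 364.8 mOsm/kg
Osmolar gap = measured − calculated = 375 − 364.8 = 10.2 mOsm/kg

10.2 mOsm/kg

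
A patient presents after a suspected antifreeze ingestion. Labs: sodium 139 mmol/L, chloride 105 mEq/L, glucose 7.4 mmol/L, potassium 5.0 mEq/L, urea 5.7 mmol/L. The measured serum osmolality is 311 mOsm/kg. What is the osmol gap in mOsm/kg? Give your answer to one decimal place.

Calculated osmolality = 2·Na + glucose + urea
= 2·139 + 7.4 + 5.7
= 278 + 7.40 + 5.70
= 291.1 mOsm/kg ≈ 291.1 mOsm/kg
Osmolar gap = measured − calculated = 311 − 291.1 = 19.9 mOsm/kg

19.9 mOsm/kg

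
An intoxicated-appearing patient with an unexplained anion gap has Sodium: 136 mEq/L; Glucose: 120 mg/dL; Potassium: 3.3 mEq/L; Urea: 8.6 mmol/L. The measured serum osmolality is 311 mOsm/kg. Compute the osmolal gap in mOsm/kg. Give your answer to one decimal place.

23.7 mOsm/kg

Calculated osmolality = 2·Na + glucose/18 + urea
= 2·136 + 120/18 + 8.6
= 272 + 6.67 + 8.60
= 287.27 mOsm/kg ≈ 287.3 mOsm/kg
Osmolar gap = measured − calculated = 311 − 287.3 = 23.7 mOsm/kg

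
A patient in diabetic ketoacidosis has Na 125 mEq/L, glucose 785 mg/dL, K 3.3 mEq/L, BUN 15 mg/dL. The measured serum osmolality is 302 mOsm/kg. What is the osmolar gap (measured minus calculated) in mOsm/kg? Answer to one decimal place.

Calculated osmolality = 2·Na + glucose/18 + BUN/2.8
= 2·125 + 785/18 + 15/2.8
= 250 + 43.61 + 5.36
= 298.97 mOsm/kg ≈ 299.0 mOsm/kg
Osmolar gap = measured − calculated = 302 − 299.0 = 3.0 mOsm/kg

3.0 mOsm/kg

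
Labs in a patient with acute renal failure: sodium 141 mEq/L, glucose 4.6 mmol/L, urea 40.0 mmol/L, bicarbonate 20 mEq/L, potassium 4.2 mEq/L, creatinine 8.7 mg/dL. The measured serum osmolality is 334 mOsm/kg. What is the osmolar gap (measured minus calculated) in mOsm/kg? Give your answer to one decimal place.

7.4 mOsm/kg

Calculated osmolality = 2·Na + glucose + urea
= 2·141 + 4.6 + 40
= 282 + 4.60 + 40
= 326.6 mOsm/kg ≈ 326.6 mOsm/kg
Osmolar gap = measured − calculated = 334 − 326.6 = 7.4 mOsm/kg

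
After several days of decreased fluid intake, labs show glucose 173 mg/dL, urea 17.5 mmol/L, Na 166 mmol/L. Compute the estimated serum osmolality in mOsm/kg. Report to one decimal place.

359.1 mOsm/kg

Calculated osmolality = 2·Na + glucose/18 + urea
= 2·166 + 173/18 + 17.5
= 332 + 9.61 + 17.50
= 359.11 mOsm/kg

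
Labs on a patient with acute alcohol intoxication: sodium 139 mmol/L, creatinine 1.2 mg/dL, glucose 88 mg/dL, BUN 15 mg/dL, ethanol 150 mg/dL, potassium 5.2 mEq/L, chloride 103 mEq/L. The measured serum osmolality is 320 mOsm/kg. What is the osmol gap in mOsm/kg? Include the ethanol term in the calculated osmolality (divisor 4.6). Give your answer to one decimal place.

-0.9 mOsm/kg

Calculated osmolality = 2·Na + glucose/18 + BUN/2.8 + ethanol/4.6
= 2·139 + 88/18 + 15/2.8 + 150/4.6
= 278 + 4.89 + 5.36 + 32.61
= 320.86 mOsm/kg ≈ 320.9 mOsm/kg
Osmolar gap = measured − calculated = 320 − 320.9 = -0.9 mOsm/kg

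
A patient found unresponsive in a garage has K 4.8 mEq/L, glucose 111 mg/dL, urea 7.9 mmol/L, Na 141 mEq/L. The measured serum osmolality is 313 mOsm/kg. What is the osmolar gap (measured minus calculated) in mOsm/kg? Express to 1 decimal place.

Calculated osmolality = 2·Na + glucose/18 + urea
= 2·141 + 111/18 + 7.9
= 282 + 6.17 + 7.90
= 296.07 mOsm/kg ≈ 296.1 mOsm/kg
Osmolar gap = measured − calculated = 313 − 296.1 = 16.9 mOsm/kg

16.9 mOsm/kg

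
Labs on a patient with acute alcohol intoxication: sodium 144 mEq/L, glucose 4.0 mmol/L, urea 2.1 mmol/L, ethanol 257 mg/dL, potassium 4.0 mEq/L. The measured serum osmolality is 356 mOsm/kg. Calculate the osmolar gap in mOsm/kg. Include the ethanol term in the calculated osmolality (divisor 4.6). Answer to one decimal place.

6.0 mOsm/kg

Calculated osmolality = 2·Na + glucose + urea + ethanol/4.6
= 2·144 + 4 + 2.1 + 257/4.6
= 288 + 4 + 2.10 + 55.87
= 349.97 mOsm/kg ≈ 350.0 mOsm/kg
Osmolar gap = measured − calculated = 356 − 350.0 = 6.0 mOsm/kg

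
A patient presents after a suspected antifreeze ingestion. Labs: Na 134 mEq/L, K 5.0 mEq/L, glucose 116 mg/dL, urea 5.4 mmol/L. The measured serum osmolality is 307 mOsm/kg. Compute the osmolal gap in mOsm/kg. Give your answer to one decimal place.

Calculated osmolality = 2·Na + glucose/18 + urea
= 2·134 + 116/18 + 5.4
= 268 + 6.44 + 5.40
= 279.84 mOsm/kg ≈ 279.8 mOsm/kg
Osmolar gap = measured − calculated = 307 − 279.8 = 27.2 mOsm/kg

27.2 mOsm/kg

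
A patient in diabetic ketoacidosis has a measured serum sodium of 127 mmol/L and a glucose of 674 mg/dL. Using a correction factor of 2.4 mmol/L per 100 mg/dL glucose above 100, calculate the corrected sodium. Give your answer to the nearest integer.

Corrected Na = measured Na + 2.4 · (glucose − 100)/100
= 127 + 2.4 · (674 − 100)/100
= 127 + 13.8
= 140.8 mmol/L

141 mmol/L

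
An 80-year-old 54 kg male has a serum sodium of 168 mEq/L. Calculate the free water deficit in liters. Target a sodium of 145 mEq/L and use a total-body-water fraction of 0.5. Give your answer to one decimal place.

4.3 L

TBW = 0.5 · 54 = 27 L
Free water deficit = TBW · (Na/145 − 1)
= 27 · (168/145 − 1)
= 27 · 0.1586
= 4.28 L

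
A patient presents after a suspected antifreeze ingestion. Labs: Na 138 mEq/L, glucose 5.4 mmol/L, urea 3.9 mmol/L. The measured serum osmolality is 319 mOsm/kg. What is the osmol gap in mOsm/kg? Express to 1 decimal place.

Calculated osmolality = 2·Na + glucose + urea
= 2·138 + 5.4 + 3.9
= 276 + 5.40 + 3.90
= 285.3 mOsm/kg ≈ 285.3 mOsm/kg
Osmolar gap = measured − calculated = 319 − 285.3 = 33.7 mOsm/kg

33.7 mOsm/kg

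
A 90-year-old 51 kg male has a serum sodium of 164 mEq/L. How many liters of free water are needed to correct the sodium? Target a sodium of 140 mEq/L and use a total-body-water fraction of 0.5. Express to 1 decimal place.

TBW = 0.5 · 51 = 25.5 L
Free water deficit = TBW · (Na/140 − 1)
= 25.5 · (164/140 − 1)
= 25.5 · 0.1714
= 4.37 L

4.4 L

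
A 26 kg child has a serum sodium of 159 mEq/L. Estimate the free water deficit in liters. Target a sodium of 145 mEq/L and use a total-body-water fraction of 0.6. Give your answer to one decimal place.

TBW = 0.6 · 26 = 15.6 L
Free water deficit = TBW · (Na/145 − 1)
= 15.6 · (159/145 − 1)
= 15.6 · 0.0966
= 1.51 L

1.5 L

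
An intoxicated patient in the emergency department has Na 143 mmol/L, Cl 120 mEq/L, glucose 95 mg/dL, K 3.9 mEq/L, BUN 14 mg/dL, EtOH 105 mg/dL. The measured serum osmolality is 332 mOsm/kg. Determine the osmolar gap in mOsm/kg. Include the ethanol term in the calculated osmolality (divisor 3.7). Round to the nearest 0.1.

7.3 mOsm/kg

Calculated osmolality = 2·Na + glucose/18 + BUN/2.8 + ethanol/3.7
= 2·143 + 95/18 + 14/2.8 + 105/3.7
= 286 + 5.28 + 5 + 28.38
= 324.66 mOsm/kg ≈ 324.7 mOsm/kg
Osmolar gap = measured − calculated = 332 − 324.7 = 7.3 mOsm/kg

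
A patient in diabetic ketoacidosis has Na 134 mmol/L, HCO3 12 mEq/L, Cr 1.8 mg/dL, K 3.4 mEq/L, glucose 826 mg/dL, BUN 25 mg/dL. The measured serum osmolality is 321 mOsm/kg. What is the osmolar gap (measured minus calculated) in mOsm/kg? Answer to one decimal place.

-1.8 mOsm/kg

Calculated osmolality = 2·Na + glucose/18 + BUN/2.8
= 2·134 + 826/18 + 25/2.8
= 268 + 45.89 + 8.93
= 322.82 mOsm/kg ≈ 322.8 mOsm/kg
Osmolar gap = measured − calculated = 321 − 322.8 = -1.8 mOsm/kg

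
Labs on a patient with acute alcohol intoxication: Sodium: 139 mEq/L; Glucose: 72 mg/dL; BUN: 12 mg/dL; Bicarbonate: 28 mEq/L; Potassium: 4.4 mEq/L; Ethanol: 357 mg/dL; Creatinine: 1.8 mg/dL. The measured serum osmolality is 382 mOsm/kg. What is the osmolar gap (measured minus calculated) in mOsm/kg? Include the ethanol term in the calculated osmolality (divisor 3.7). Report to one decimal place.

Calculated osmolality = 2·Na + glucose/18 + BUN/2.8 + ethanol/3.7
= 2·139 + 72/18 + 12/2.8 + 357/3.7
= 278 + 4 + 4.29 + 96.49
= 382.78 mOsm/kg ≈ 382.8 mOsm/kg
Osmolar gap = measured − calculated = 382 − 382.8 = -0.8 mOsm/kg

-0.8 mOsm/kg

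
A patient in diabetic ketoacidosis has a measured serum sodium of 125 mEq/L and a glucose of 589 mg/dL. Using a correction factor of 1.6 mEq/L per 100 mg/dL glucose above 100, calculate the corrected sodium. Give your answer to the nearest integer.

133 mEq/L

Corrected Na = measured Na + 1.6 · (glucose − 100)/100
= 125 + 1.6 · (589 − 100)/100
= 125 + 7.8
= 132.8 mEq/L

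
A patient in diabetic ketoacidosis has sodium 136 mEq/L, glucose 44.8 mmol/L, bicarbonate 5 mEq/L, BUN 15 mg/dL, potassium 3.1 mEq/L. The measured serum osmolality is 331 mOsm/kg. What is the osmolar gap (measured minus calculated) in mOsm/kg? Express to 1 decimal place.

8.8 mOsm/kg

Calculated osmolality = 2·Na + glucose + BUN/2.8
= 2·136 + 44.8 + 15/2.8
= 272 + 44.80 + 5.36
= 322.16 mOsm/kg ≈ 322.2 mOsm/kg
Osmolar gap = measured − calculated = 331 − 322.2 = 8.8 mOsm/kg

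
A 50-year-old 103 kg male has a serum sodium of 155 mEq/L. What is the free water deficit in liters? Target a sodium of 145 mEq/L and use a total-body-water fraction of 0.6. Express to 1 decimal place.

4.3 L

TBW = 0.6 · 103 = 61.8 L
Free water deficit = TBW · (Na/145 − 1)
= 61.8 · (155/145 − 1)
= 61.8 · 0.069
= 4.26 L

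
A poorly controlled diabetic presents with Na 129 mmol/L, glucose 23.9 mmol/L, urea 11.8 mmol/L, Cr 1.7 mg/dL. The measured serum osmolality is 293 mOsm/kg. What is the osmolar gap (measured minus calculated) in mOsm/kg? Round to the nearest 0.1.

-0.7 mOsm/kg

Calculated osmolality = 2·Na + glucose + urea
= 2·129 + 23.9 + 11.8
= 258 + 23.90 + 11.80
= 293.7 mOsm/kg ≈ 293.7 mOsm/kg
Osmolar gap = measured − calculated = 293 − 293.7 = -0.7 mOsm/kg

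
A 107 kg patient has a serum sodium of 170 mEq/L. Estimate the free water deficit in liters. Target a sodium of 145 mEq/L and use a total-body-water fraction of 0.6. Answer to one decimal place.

11.1 L

TBW = 0.6 · 107 = 64.2 L
Free water deficit = TBW · (Na/145 − 1)
= 64.2 · (170/145 − 1)
= 64.2 · 0.1724
= 11.07 L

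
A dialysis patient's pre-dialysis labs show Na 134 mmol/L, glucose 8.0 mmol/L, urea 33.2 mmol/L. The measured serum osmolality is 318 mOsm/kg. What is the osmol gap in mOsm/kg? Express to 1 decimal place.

Calculated osmolality = 2·Na + glucose + urea
= 2·134 + 8 + 33.2
= 268 + 8 + 33.20
= 309.2 mOsm/kg ≈ 309.2 mOsm/kg
Osmolar gap = measured − calculated = 318 − 309.2 = 8.8 mOsm/kg

8.8 mOsm/kg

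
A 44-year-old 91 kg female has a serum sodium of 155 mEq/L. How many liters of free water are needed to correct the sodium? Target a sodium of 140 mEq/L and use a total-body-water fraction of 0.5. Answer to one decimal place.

4.9 L

TBW = 0.5 · 91 = 45.5 L
Free water deficit = TBW · (Na/140 − 1)
= 45.5 · (155/140 − 1)
= 45.5 · 0.1071
= 4.87 L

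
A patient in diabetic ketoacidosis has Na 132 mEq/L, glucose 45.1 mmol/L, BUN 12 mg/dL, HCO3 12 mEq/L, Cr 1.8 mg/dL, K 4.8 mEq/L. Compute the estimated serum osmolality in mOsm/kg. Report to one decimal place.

Calculated osmolality = 2·Na + glucose + BUN/2.8
= 2·132 + 45.1 + 12/2.8
= 264 + 45.10 + 4.29
= 313.39 mOsm/kg

313.4 mOsm/kg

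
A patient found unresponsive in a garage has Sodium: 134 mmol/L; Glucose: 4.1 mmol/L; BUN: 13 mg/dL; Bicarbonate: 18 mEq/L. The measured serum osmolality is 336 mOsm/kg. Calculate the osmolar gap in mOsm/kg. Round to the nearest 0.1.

Calculated osmolality = 2·Na + glucose + BUN/2.8
= 2·134 + 4.1 + 13/2.8
= 268 + 4.10 + 4.64
= 276.74 mOsm/kg ≈ 276.7 mOsm/kg
Osmolar gap = measured − calculated = 336 − 276.7 = 59.3 mOsm/kg

59.3 mOsm/kg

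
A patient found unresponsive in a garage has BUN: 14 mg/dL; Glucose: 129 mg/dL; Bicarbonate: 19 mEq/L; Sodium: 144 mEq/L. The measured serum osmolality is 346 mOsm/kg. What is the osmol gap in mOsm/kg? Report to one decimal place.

Calculated osmolality = 2·Na + glucose/18 + BUN/2.8
= 2·144 + 129/18 + 14/2.8
= 288 + 7.17 + 5
= 300.17 mOsm/kg ≈ 300.2 mOsm/kg
Osmolar gap = measured − calculated = 346 − 300.2 = 45.8 mOsm/kg

45.8 mOsm/kg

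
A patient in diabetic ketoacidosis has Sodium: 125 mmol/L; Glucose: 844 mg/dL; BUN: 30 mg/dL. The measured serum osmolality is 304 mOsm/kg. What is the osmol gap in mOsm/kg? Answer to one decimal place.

-3.6 mOsm/kg

Calculated osmolality = 2·Na + glucose/18 + BUN/2.8
= 2·125 + 844/18 + 30/2.8
= 250 + 46.89 + 10.71
= 307.6 mOsm/kg ≈ 307.6 mOsm/kg
Osmolar gap = measured − calculated = 304 − 307.6 = -3.6 mOsm/kg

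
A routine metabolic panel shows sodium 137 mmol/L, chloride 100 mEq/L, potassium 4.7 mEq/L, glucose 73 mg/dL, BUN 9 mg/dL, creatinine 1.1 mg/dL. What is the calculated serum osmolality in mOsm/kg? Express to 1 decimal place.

Calculated osmolality = 2·Na + glucose/18 + BUN/2.8
= 2·137 + 73/18 + 9/2.8
= 274 + 4.06 + 3.21
= 281.27 mOsm/kg

281.3 mOsm/kg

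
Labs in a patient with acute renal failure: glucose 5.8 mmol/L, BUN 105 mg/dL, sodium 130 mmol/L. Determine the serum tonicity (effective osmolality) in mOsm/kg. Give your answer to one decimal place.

265.8 mOsm/kg

Effective osmolality excludes urea (freely permeant across cell membranes):
2·Na + glucose
= 2·130 + 5.8
= 260 + 5.8
= 265.8 mOsm/kg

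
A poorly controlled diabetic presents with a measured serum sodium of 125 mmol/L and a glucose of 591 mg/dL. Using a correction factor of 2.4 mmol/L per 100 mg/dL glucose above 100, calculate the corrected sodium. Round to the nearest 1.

137 mmol/L

Corrected Na = measured Na + 2.4 · (glucose − 100)/100
= 125 + 2.4 · (591 − 100)/100
= 125 + 11.8
= 136.8 mmol/L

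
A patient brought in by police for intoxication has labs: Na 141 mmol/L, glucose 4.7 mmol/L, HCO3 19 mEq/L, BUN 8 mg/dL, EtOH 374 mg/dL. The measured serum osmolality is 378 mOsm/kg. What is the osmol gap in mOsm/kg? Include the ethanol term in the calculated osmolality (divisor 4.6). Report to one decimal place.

7.1 mOsm/kg

Calculated osmolality = 2·Na + glucose + BUN/2.8 + ethanol/4.6
= 2·141 + 4.7 + 8/2.8 + 374/4.6
= 282 + 4.70 + 2.86 + 81.30
= 370.86 mOsm/kg ≈ 370.9 mOsm/kg
Osmolar gap = measured − calculated = 378 − 370.9 = 7.1 mOsm/kg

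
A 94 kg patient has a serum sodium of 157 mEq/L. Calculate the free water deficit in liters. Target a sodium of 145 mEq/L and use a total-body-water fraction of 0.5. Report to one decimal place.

3.9 L

TBW = 0.5 · 94 = 47 L
Free water deficit = TBW · (Na/145 − 1)
= 47 · (157/145 − 1)
= 47 · 0.0828
= 3.89 L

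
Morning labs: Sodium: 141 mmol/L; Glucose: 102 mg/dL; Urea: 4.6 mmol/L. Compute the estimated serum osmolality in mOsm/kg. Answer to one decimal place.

Calculated osmolality = 2·Na + glucose/18 + urea
= 2·141 + 102/18 + 4.6
= 282 + 5.67 + 4.60
= 292.27 mOsm/kg

292.3 mOsm/kg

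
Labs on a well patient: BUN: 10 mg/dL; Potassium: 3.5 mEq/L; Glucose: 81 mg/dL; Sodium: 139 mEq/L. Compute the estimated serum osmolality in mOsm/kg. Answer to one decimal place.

286.1 mOsm/kg

Calculated osmolality = 2·Na + glucose/18 + BUN/2.8
= 2·139 + 81/18 + 10/2.8
= 278 + 4.50 + 3.57
= 286.07 mOsm/kg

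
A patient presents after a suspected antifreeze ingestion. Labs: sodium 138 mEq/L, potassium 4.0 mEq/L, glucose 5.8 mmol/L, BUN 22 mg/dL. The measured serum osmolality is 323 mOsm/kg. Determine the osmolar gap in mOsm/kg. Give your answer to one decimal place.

33.3 mOsm/kg

Calculated osmolality = 2·Na + glucose + BUN/2.8
= 2·138 + 5.8 + 22/2.8
= 276 + 5.80 + 7.86
= 289.66 mOsm/kg ≈ 289.7 mOsm/kg
Osmolar gap = measured − calculated = 323 − 289.7 = 33.3 mOsm/kg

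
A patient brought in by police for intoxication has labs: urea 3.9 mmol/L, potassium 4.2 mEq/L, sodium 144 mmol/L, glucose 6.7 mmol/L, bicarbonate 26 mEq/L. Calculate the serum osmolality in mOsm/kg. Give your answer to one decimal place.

Calculated osmolality = 2·Na + glucose + urea
= 2·144 + 6.7 + 3.9
= 288 + 6.70 + 3.90
= 298.6 mOsm/kg

298.6 mOsm/kg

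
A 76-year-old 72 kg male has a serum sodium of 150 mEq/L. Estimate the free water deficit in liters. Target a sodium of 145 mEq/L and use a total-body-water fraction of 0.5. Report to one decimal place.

1.2 L

TBW = 0.5 · 72 = 36 L
Free water deficit = TBW · (Na/145 − 1)
= 36 · (150/145 − 1)
= 36 · 0.0345
= 1.24 L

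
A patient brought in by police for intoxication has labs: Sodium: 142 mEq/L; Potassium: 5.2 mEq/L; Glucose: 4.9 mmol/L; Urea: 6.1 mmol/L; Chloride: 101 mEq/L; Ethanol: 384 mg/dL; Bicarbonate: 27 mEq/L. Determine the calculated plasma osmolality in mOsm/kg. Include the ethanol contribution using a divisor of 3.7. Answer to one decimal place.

Calculated osmolality = 2·Na + glucose + urea + ethanol/3.7
= 2·142 + 4.9 + 6.1 + 384/3.7
= 284 + 4.90 + 6.10 + 103.78
= 398.78 mOsm/kg

398.8 mOsm/kg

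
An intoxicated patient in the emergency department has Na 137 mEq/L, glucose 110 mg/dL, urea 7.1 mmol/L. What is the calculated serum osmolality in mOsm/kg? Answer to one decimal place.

287.2 mOsm/kg

Calculated osmolality = 2·Na + glucose/18 + urea
= 2·137 + 110/18 + 7.1
= 274 + 6.11 + 7.10
= 287.21 mOsm/kg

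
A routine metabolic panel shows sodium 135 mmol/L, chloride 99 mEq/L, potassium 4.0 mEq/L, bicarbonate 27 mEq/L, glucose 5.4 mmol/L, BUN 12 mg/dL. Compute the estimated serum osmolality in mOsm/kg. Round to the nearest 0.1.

279.7 mOsm/kg

Calculated osmolality = 2·Na + glucose + BUN/2.8
= 2·135 + 5.4 + 12/2.8
= 270 + 5.40 + 4.29
= 279.69 mOsm/kg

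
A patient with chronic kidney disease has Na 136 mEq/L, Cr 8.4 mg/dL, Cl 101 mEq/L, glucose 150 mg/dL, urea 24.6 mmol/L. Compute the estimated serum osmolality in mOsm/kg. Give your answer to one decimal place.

Calculated osmolality = 2·Na + glucose/18 + urea
= 2·136 + 150/18 + 24.6
= 272 + 8.33 + 24.60
= 304.93 mOsm/kg

304.9 mOsm/kg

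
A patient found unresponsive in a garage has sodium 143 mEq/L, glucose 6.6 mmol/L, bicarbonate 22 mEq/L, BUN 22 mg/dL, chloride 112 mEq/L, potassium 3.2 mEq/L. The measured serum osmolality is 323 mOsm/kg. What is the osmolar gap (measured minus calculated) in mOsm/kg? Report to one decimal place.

Calculated osmolality = 2·Na + glucose + BUN/2.8
= 2·143 + 6.6 + 22/2.8
= 286 + 6.60 + 7.86
= 300.46 mOsm/kg ≈ 300.5 mOsm/kg
Osmolar gap = measured − calculated = 323 − 300.5 = 22.5 mOsm/kg

22.5 mOsm/kg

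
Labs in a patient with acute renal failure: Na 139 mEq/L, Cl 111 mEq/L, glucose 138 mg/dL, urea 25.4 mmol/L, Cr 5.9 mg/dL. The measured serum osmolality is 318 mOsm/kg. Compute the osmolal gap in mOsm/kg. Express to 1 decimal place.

6.9 mOsm/kg

Calculated osmolality = 2·Na + glucose/18 + urea
= 2·139 + 138/18 + 25.4
= 278 + 7.67 + 25.40
= 311.07 mOsm/kg ≈ 311.1 mOsm/kg
Osmolar gap = measured − calculated = 318 − 311.1 = 6.9 mOsm/kg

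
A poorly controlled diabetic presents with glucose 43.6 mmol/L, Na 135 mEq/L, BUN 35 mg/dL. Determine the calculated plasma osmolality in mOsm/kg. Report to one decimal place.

326.1 mOsm/kg

Calculated osmolality = 2·Na + glucose + BUN/2.8
= 2·135 + 43.6 + 35/2.8
= 270 + 43.60 + 12.50
= 326.1 mOsm/kg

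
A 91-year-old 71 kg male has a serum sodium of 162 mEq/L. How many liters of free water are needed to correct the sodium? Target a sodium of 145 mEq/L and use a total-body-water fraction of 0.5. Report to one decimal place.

4.2 L

TBW = 0.5 · 71 = 35.5 L
Free water deficit = TBW · (Na/145 − 1)
= 35.5 · (162/145 − 1)
= 35.5 · 0.1172
= 4.16 L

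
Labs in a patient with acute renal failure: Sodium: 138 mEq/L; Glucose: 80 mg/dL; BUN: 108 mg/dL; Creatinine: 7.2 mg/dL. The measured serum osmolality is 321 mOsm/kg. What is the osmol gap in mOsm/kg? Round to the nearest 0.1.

2.0 mOsm/kg

Calculated osmolality = 2·Na + glucose/18 + BUN/2.8
= 2·138 + 80/18 + 108/2.8
= 276 + 4.44 + 38.57
= 319.01 mOsm/kg ≈ 319.0 mOsm/kg
Osmolar gap = measured − calculated = 321 − 319.0 = 2.0 mOsm/kg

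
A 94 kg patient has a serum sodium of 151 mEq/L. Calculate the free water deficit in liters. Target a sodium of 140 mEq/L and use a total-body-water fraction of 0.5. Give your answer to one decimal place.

TBW = 0.5 · 94 = 47 L
Free water deficit = TBW · (Na/140 − 1)
= 47 · (151/140 − 1)
= 47 · 0.0786
= 3.69 L

3.7 L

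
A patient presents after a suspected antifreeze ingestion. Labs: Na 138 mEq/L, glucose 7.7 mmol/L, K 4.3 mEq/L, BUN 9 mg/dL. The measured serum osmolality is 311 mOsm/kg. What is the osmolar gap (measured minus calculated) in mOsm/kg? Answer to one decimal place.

Calculated osmolality = 2·Na + glucose + BUN/2.8
= 2·138 + 7.7 + 9/2.8
= 276 + 7.70 + 3.21
= 286.91 mOsm/kg ≈ 286.9 mOsm/kg
Osmolar gap = measured − calculated = 311 − 286.9 = 24.1 mOsm/kg

24.1 mOsm/kg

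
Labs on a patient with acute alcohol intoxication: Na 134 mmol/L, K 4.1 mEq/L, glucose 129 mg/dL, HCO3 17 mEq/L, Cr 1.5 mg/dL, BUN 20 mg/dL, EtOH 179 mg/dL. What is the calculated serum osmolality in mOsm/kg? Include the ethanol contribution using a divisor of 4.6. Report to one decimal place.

321.2 mOsm/kg

Calculated osmolality = 2·Na + glucose/18 + BUN/2.8 + ethanol/4.6
= 2·134 + 129/18 + 20/2.8 + 179/4.6
= 268 + 7.17 + 7.14 + 38.91
= 321.22 mOsm/kg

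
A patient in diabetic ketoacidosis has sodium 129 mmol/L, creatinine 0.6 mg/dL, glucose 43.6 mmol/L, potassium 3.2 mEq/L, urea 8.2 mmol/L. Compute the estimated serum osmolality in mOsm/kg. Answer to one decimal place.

309.8 mOsm/kg

Calculated osmolality = 2·Na + glucose + urea
= 2·129 + 43.6 + 8.2
= 258 + 43.60 + 8.20
= 309.8 mOsm/kg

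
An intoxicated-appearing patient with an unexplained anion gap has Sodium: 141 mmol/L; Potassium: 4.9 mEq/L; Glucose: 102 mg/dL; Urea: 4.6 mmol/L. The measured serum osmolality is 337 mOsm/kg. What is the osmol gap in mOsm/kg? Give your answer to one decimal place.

Calculated osmolality = 2·Na + glucose/18 + urea
= 2·141 + 102/18 + 4.6
= 282 + 5.67 + 4.60
= 292.27 mOsm/kg ≈ 292.3 mOsm/kg
Osmolar gap = measured − calculated = 337 − 292.3 = 44.7 mOsm/kg

44.7 mOsm/kg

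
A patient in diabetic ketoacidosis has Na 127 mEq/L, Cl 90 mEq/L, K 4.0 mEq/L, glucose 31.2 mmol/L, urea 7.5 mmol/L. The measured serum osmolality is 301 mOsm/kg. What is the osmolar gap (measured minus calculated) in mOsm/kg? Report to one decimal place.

8.3 mOsm/kg

Calculated osmolality = 2·Na + glucose + urea
= 2·127 + 31.2 + 7.5
= 254 + 31.20 + 7.50
= 292.7 mOsm/kg ≈ 292.7 mOsm/kg
Osmolar gap = measured − calculated = 301 − 292.7 = 8.3 mOsm/kg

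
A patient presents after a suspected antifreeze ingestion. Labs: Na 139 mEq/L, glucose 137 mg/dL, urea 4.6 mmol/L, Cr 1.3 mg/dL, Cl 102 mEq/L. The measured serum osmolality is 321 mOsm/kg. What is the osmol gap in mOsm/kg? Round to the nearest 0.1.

Calculated osmolality = 2·Na + glucose/18 + urea
= 2·139 + 137/18 + 4.6
= 278 + 7.61 + 4.60
= 290.21 mOsm/kg ≈ 290.2 mOsm/kg
Osmolar gap = measured − calculated = 321 − 290.2 = 30.8 mOsm/kg

30.8 mOsm/kg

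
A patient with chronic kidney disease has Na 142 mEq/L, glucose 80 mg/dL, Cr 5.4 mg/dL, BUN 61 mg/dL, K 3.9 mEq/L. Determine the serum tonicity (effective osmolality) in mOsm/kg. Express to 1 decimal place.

Effective osmolality excludes urea (freely permeant across cell membranes):
2·Na + glucose/18
= 2·142 + 80/18
= 284 + 4.44
= 288.44 mOsm/kg

288.4 mOsm/kg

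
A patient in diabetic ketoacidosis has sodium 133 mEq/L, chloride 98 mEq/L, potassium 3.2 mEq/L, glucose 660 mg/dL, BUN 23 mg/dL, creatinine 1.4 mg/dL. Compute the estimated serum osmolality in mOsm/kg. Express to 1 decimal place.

Calculated osmolality = 2·Na + glucose/18 + BUN/2.8
= 2·133 + 660/18 + 23/2.8
= 266 + 36.67 + 8.21
= 310.88 mOsm/kg

310.9 mOsm/kg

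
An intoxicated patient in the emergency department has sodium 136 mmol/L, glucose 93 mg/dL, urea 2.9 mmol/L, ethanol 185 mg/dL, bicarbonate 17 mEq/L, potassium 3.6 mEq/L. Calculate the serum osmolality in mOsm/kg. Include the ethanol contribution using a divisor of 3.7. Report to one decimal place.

330.1 mOsm/kg

Calculated osmolality = 2·Na + glucose/18 + urea + ethanol/3.7
= 2·136 + 93/18 + 2.9 + 185/3.7
= 272 + 5.17 + 2.90 + 50
= 330.07 mOsm/kg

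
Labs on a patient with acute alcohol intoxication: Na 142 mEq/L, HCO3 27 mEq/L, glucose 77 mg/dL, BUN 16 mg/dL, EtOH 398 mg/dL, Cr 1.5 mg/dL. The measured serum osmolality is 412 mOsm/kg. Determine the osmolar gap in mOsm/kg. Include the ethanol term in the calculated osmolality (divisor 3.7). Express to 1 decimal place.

10.4 mOsm/kg

Calculated osmolality = 2·Na + glucose/18 + BUN/2.8 + ethanol/3.7
= 2·142 + 77/18 + 16/2.8 + 398/3.7
= 284 + 4.28 + 5.71 + 107.57
= 401.56 mOsm/kg ≈ 401.6 mOsm/kg
Osmolar gap = measured − calculated = 412 − 401.6 = 10.4 mOsm/kg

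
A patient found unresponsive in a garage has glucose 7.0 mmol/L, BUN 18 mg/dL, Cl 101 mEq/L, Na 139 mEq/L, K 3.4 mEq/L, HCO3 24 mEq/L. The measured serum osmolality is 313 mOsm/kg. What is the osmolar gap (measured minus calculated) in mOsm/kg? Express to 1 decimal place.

Calculated osmolality = 2·Na + glucose + BUN/2.8
= 2·139 + 7 + 18/2.8
= 278 + 7 + 6.43
= 291.43 mOsm/kg ≈ 291.4 mOsm/kg
Osmolar gap = measured − calculated = 313 − 291.4 = 21.6 mOsm/kg

21.6 mOsm/kg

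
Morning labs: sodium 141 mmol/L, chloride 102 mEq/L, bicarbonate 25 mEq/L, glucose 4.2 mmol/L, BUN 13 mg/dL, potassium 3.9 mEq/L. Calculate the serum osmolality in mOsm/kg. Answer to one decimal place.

290.8 mOsm/kg

Calculated osmolality = 2·Na + glucose + BUN/2.8
= 2·141 + 4.2 + 13/2.8
= 282 + 4.20 + 4.64
= 290.84 mOsm/kg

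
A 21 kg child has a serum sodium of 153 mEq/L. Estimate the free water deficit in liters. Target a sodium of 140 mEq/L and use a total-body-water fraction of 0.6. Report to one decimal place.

TBW = 0.6 · 21 = 12.6 L
Free water deficit = TBW · (Na/140 − 1)
= 12.6 · (153/140 − 1)
= 12.6 · 0.0929
= 1.17 L

1.2 L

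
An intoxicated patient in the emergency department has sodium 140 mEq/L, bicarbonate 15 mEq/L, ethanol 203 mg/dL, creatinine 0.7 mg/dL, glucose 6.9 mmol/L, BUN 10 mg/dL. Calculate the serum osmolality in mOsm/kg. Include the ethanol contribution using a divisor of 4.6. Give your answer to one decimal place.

334.6 mOsm/kg

Calculated osmolality = 2·Na + glucose + BUN/2.8 + ethanol/4.6
= 2·140 + 6.9 + 10/2.8 + 203/4.6
= 280 + 6.90 + 3.57 + 44.13
= 334.6 mOsm/kg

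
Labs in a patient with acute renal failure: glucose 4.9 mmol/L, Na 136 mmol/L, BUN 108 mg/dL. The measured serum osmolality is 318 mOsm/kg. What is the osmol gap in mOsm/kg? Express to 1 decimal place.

Calculated osmolality = 2·Na + glucose + BUN/2.8
= 2·136 + 4.9 + 108/2.8
= 272 + 4.90 + 38.57
= 315.47 mOsm/kg ≈ 315.5 mOsm/kg
Osmolar gap = measured − calculated = 318 − 315.5 = 2.5 mOsm/kg

2.5 mOsm/kg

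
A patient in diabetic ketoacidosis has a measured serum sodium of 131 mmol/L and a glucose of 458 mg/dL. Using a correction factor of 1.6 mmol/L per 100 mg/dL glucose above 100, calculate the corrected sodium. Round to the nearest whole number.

137 mmol/L

Corrected Na = measured Na + 1.6 · (glucose − 100)/100
= 131 + 1.6 · (458 − 100)/100
= 131 + 5.7
= 136.7 mmol/L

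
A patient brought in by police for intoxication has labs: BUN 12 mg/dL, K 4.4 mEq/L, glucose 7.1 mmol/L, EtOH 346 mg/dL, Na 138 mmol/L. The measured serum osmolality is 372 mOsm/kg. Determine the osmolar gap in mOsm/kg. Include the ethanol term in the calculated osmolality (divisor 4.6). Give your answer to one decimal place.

Calculated osmolality = 2·Na + glucose + BUN/2.8 + ethanol/4.6
= 2·138 + 7.1 + 12/2.8 + 346/4.6
= 276 + 7.10 + 4.29 + 75.22
= 362.61 mOsm/kg ≈ 362.6 mOsm/kg
Osmolar gap = measured − calculated = 372 − 362.6 = 9.4 mOsm/kg

9.4 mOsm/kg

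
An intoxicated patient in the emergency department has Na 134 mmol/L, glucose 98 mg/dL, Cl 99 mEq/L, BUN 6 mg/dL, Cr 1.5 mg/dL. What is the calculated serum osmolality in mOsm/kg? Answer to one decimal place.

Calculated osmolality = 2·Na + glucose/18 + BUN/2.8
= 2·134 + 98/18 + 6/2.8
= 268 + 5.44 + 2.14
= 275.58 mOsm/kg

275.6 mOsm/kg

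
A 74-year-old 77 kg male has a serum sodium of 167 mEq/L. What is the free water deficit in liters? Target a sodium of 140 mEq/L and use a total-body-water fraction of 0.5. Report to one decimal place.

7.4 L

TBW = 0.5 · 77 = 38.5 L
Free water deficit = TBW · (Na/140 − 1)
= 38.5 · (167/140 − 1)
= 38.5 · 0.1929
= 7.43 L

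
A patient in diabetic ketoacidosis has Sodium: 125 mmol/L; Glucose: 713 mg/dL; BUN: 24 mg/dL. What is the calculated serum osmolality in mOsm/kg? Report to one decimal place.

298.2 mOsm/kg

Calculated osmolality = 2·Na + glucose/18 + BUN/2.8
= 2·125 + 713/18 + 24/2.8
= 250 + 39.61 + 8.57
= 298.18 mOsm/kg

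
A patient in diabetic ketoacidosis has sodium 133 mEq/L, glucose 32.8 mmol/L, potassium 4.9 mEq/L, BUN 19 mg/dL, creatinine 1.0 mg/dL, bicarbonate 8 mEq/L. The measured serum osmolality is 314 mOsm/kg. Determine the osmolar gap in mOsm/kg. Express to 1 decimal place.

8.4 mOsm/kg

Calculated osmolality = 2·Na + glucose + BUN/2.8
= 2·133 + 32.8 + 19/2.8
= 266 + 32.80 + 6.79
= 305.59 mOsm/kg ≈ 305.6 mOsm/kg
Osmolar gap = measured − calculated = 314 − 305.6 = 8.4 mOsm/kg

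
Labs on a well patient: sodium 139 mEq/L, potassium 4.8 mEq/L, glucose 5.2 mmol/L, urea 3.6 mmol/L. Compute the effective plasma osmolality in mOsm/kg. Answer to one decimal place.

283.2 mOsm/kg

Effective osmolality excludes urea (freely permeant across cell membranes):
2·Na + glucose
= 2·139 + 5.2
= 278 + 5.2
= 283.2 mOsm/kg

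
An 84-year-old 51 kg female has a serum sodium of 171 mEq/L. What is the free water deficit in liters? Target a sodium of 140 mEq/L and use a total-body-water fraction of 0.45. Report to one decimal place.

5.1 L

TBW = 0.45 · 51 = 22.95 L
Free water deficit = TBW · (Na/140 − 1)
= 22.95 · (171/140 − 1)
= 22.95 · 0.2214
= 5.08 L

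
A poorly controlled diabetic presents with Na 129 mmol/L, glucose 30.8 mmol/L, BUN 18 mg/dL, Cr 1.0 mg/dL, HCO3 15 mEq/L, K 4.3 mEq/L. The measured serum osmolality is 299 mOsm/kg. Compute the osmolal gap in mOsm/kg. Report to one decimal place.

3.8 mOsm/kg

Calculated osmolality = 2·Na + glucose + BUN/2.8
= 2·129 + 30.8 + 18/2.8
= 258 + 30.80 + 6.43
= 295.23 mOsm/kg ≈ 295.2 mOsm/kg
Osmolar gap = measured − calculated = 299 − 295.2 = 3.8 mOsm/kg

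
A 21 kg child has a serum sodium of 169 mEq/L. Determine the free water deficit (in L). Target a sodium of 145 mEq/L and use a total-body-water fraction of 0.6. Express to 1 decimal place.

2.1 L

TBW = 0.6 · 21 = 12.6 L
Free water deficit = TBW · (Na/145 − 1)
= 12.6 · (169/145 − 1)
= 12.6 · 0.1655
= 2.09 L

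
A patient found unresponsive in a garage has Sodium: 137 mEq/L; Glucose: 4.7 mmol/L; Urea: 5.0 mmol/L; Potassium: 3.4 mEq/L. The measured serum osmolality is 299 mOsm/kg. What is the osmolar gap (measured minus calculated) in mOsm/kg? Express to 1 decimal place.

15.3 mOsm/kg

Calculated osmolality = 2·Na + glucose + urea
= 2·137 + 4.7 + 5
= 274 + 4.70 + 5
= 283.7 mOsm/kg ≈ 283.7 mOsm/kg
Osmolar gap = measured − calculated = 299 − 283.7 = 15.3 mOsm/kg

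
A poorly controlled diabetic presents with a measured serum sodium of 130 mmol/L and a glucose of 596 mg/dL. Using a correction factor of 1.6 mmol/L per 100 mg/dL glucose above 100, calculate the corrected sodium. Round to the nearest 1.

Corrected Na = measured Na + 1.6 · (glucose − 100)/100
= 130 + 1.6 · (596 − 100)/100
= 130 + 7.9
= 137.9 mmol/L

138 mmol/L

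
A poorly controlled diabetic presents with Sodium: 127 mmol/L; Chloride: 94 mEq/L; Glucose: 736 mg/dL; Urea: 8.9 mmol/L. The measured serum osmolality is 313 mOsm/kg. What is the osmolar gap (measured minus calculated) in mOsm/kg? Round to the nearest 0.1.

9.2 mOsm/kg

Calculated osmolality = 2·Na + glucose/18 + urea
= 2·127 + 736/18 + 8.9
= 254 + 40.89 + 8.90
= 303.79 mOsm/kg ≈ 303.8 mOsm/kg
Osmolar gap = measured − calculated = 313 − 303.8 = 9.2 mOsm/kg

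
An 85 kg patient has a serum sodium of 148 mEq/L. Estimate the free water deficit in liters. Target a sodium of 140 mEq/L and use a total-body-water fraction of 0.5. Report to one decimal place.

2.4 L

TBW = 0.5 · 85 = 42.5 L
Free water deficit = TBW · (Na/140 − 1)
= 42.5 · (148/140 − 1)
= 42.5 · 0.0571
= 2.43 L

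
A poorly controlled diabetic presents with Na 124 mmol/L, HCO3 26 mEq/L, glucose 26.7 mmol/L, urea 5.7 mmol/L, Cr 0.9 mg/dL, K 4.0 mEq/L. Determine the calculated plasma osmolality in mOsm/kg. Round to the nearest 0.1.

280.4 mOsm/kg

Calculated osmolality = 2·Na + glucose + urea
= 2·124 + 26.7 + 5.7
= 248 + 26.70 + 5.70
= 280.4 mOsm/kg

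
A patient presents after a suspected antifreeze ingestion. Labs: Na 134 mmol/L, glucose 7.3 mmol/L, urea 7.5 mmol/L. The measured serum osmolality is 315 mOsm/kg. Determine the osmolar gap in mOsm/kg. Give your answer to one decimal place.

Calculated osmolality = 2·Na + glucose + urea
= 2·134 + 7.3 + 7.5
= 268 + 7.30 + 7.50
= 282.8 mOsm/kg ≈ 282.8 mOsm/kg
Osmolar gap = measured − calculated = 315 − 282.8 = 32.2 mOsm/kg

32.2 mOsm/kg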